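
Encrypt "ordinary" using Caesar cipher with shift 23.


Word: "ordinary"
Shift: 23
Each letter → (letter + shift) mod 26:
  'o' (14) + 23 = 11 → 'l'
  'r' (17) + 23 = 14 → 'o'
  'd' (3) + 23 = 0 → 'a'
  'i' (8) + 23 = 5 → 'f'
  'n' (13) + 23 = 10 → 'k'
  'a' (0) + 23 = 23 → 'x'
  'r' (17) + 23 = 14 → 'o'
  'y' (24) + 23 = 21 → 'v'
Result = "loafkxov"


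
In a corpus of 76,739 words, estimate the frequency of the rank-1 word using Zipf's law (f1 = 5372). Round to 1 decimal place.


Zipf's law: f(r) = f(1) / r
f(1) = 5372
f(1) = 5372 / 1
= 5372.0 occurrences


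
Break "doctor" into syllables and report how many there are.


Word: "doctor"
Syllable breakdown: doc · tor
Counting: 2 parts
= 2 syllables


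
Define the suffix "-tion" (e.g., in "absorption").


Suffix: -tion
As in: absorption -> absorb + -tion, with a spelling change
Meaning = act or process


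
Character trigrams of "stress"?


Word: "stress" (length 6)
Number of trigrams = 6 - 3 + 1 = 4
  Position 0: "str"
  Position 1: "tre"
  Position 2: "res"
  Position 3: "ess"
Trigrams = "str", "tre", "res", "ess"


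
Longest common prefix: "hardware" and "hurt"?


Word 1: "hardware"
Word 2: "hurt"
Comparing from start:
  Pos 0: 'h' == 'h'
  Pos 1: 'a' != 'u' (stop)
LCP = "h" (length 1)


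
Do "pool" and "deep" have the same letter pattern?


Pattern of "pool": [0, 1, 1, 2]
Pattern of "deep": [0, 1, 1, 2]
Patterns match
Same pattern = Yes


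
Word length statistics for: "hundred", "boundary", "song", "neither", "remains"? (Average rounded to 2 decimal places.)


Lengths: "hundred"=7, "boundary"=8, "song"=4, "neither"=7, "remains"=7
Sum = 33, Count = 5
Average = 33/5 = 6.60
= avg=6.60, min=4, max=8


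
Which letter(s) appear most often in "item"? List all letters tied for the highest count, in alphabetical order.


Word: "item"
Letter counts:
  'e': 1
  'i': 1
  'm': 1
  't': 1
Maximum count = 1
Most frequent = 'e', 'i', 'm', 't' (1 time each)


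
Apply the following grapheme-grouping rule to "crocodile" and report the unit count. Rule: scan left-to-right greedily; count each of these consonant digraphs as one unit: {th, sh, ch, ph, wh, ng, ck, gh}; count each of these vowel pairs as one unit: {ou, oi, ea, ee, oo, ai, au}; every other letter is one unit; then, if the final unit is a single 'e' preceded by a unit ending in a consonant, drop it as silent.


Word: "crocodile" (9 letters)
Left-to-right scan:
  (1) 'c' (letter)
  (2) 'r' (letter)
  (3) 'o' (letter)
  (4) 'c' (letter)
  (5) 'o' (letter)
  (6) 'd' (letter)
  (7) 'i' (letter)
  (8) 'l' (letter)
  (9) 'e' (letter)
Units from scan: 9
Final unit is 'e' after a consonant -> drop as silent (-1)
Sound units = 8 units


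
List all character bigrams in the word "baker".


Word: "baker" (length 5)
Number of bigrams = 5 - 2 + 1 = 4
  Position 0: "ba"
  Position 1: "ak"
  Position 2: "ke"
  Position 3: "er"
Bigrams = "ba", "ak", "ke", "er"


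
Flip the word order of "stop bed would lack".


Original: "stop bed would lack"
Words (1..n): stop | bed | would | lack
Reversed (n..1): lack | would | bed | stop
Result = "lack would bed stop"


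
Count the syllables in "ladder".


Word: "ladder"
Syllable breakdown: lad-der
Counting: 2 parts
= 2 syllables


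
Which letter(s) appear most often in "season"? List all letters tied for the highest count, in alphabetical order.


Word: "season"
Letter counts:
  'a': 1
  'e': 1
  'n': 1
  'o': 1
  's': 2
Maximum count = 2
Most frequent = 's' (2 times each)


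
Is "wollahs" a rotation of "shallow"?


Word: "shallow", Candidate: "wollahs"
Method: check if candidate is substring of word+word
"shallowshallow" contains "wollahs"? No
Is rotation = No


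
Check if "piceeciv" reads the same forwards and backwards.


Word: "piceeciv"
Reversed: "viceecip"
Forward == Backward? piceeciv != viceecip
Palindrome = No


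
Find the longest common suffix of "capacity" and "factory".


Word 1: "capacity"
Word 2: "factory"
Comparing from end:
  Pos -1: 'y' == 'y'
  Pos -2: 't' != 'r' (stop)
LCS = "y" (length 1)


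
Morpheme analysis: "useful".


Word: "useful"
Morphemes: use / -ful
Each morpheme carries meaning
= 2 morphemes


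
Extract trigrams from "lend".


Word: "lend" (length 4)
Number of trigrams = 4 - 3 + 1 = 2
  Position 0: "len"
  Position 1: "end"
Trigrams = "len", "end"


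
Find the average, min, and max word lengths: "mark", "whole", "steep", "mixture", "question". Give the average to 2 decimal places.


Lengths: "mark"=4, "whole"=5, "steep"=5, "mixture"=7, "question"=8
Sum = 29, Count = 5
Average = 29/5 = 5.80
= avg=5.80, min=4, max=8


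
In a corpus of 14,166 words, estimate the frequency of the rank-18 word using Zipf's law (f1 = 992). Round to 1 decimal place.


Zipf's law: f(r) = f(1) / r
f(1) = 992
f(18) = 992 / 18
= 55.1 occurrences


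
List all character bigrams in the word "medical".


Word: "medical" (length 7)
Number of bigrams = 7 - 2 + 1 = 6
  Position 0: "me"
  Position 1: "ed"
  Position 2: "di"
  Position 3: "ic"
  Position 4: "ca"
  Position 5: "al"
Bigrams = "me", "ed", "di", "ic", "ca", "al"


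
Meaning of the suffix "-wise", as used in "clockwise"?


Suffix: -wise
As in: clockwise -> clock + -wise
Meaning = in the manner of


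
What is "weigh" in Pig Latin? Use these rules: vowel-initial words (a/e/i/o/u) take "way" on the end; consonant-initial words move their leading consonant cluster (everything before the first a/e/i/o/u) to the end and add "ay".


Word: "weigh"
Starts with consonant(s) → move to end, add 'ay'
Consonant cluster: "w"
Pig Latin = "eighway"


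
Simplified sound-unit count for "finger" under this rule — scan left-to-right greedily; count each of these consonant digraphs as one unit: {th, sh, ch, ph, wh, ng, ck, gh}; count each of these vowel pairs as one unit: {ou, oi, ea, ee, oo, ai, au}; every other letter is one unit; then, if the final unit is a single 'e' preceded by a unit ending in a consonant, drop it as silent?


Word: "finger" (6 letters)
Left-to-right scan:
  1. 'f' (letter)
  2. 'i' (letter)
  3. 'ng' (digraph)
  4. 'e' (letter)
  5. 'r' (letter)
Units from scan: 5
Sound units = 5 units


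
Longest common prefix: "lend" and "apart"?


Word 1: "lend"
Word 2: "apart"
Comparing from start:
  Pos 0: 'l' != 'a' (stop)
LCP = "" (length 0)


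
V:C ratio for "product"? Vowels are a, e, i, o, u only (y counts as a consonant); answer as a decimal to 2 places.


Word: "product"
Vowels (a,e,i,o,u): 2
Consonants: 5
Ratio = 2/5
= 0.40


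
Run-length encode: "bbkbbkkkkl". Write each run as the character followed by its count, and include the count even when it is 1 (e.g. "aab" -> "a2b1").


String: "bbkbbkkkkl"
Scanning for consecutive runs:
  'b' x 2
  'k' x 1
  'b' x 2
  'k' x 4
  'l' x 1
RLE = "b2k1b2k4l1"


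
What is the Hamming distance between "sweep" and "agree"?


Comparing character by character (same length = 5):
  Pos 0: 's' vs 'a' !=
  Pos 1: 'w' vs 'g' !=
  Pos 2: 'e' vs 'r' !=
  Pos 3: 'e' vs 'e' =
  Pos 4: 'p' vs 'e' !=
Hamming distance = 4


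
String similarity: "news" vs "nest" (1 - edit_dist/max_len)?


Word 1: "news" (length 4)
Word 2: "nest" (length 4)
One optimal edit sequence:
  1. keep 'n'
  2. keep 'e'
  3. substitute 'w' -> 's'  (+1)
  4. substitute 's' -> 't'  (+1)
Edit distance = 2
Max length = max(4, 4) = 4
Similarity = 1 - 2/4
= 0.5000


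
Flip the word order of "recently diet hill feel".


Original: "recently diet hill feel"
Words (1..n): recently | diet | hill | feel
Reversed (n..1): feel | hill | diet | recently
Result = "feel hill diet recently"


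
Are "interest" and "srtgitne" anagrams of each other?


Word 1: "interest" → sorted: eeinrstt
Word 2: "srtgitne" → sorted: eginrstt
Same letters? eeinrstt != eginrstt
Anagram = No


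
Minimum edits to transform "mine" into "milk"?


Word 1: "mine" (length 4)
Word 2: "milk" (length 4)
One optimal edit sequence (insert/delete/substitute each cost 1):
  1. keep 'm'
  2. keep 'i'
  3. substitute 'n' -> 'l'  (+1)
  4. substitute 'e' -> 'k'  (+1)
Total edit operations: 2
Edit distance = 2


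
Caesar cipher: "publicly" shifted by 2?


Word: "publicly"
Shift: 2
Each letter → (letter + shift) mod 26:
  'p' (15) + 2 = 17 → 'r'
  'u' (20) + 2 = 22 → 'w'
  'b' (1) + 2 = 3 → 'd'
  'l' (11) + 2 = 13 → 'n'
  'i' (8) + 2 = 10 → 'k'
  'c' (2) + 2 = 4 → 'e'
  'l' (11) + 2 = 13 → 'n'
  'y' (24) + 2 = 0 → 'a'
Result = "rwdnkena"


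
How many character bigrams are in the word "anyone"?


Word: "anyone" (length 6)
Number of 2-grams = length - 2 + 1 = 6 - 2 + 1
= 5


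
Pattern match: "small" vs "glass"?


Pattern of "small": [0, 1, 2, 3, 3]
Pattern of "glass": [0, 1, 2, 3, 3]
Patterns match
Same pattern = Yes


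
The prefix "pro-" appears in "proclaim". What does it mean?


Prefix: pro-
As in: proclaim -> pro- + claim
Meaning = forward / in favor of


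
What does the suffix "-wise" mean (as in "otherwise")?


Suffix: -wise
As in: otherwise -> other + -wise
Meaning = in the manner of


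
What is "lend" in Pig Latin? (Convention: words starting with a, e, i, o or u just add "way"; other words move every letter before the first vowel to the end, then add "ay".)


Word: "lend"
Starts with consonant(s) → move to end, add 'ay'
Consonant cluster: "l"
Pig Latin = "endlay"


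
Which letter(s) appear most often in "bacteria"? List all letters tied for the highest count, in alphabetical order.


Word: "bacteria"
Letter counts:
  'a': 2
  'b': 1
  'c': 1
  'e': 1
  'i': 1
  'r': 1
  't': 1
Maximum count = 2
Most frequent = 'a' (2 times each)


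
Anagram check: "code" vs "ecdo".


Word 1: "code" → sorted: cdeo
Word 2: "ecdo" → sorted: cdeo
Same letters? cdeo == cdeo
Anagram = Yes


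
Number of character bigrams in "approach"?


Word: "approach" (length 8)
Number of 2-grams = length - 2 + 1 = 8 - 2 + 1
= 7


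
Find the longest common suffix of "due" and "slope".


Word 1: "due"
Word 2: "slope"
Comparing from end:
  Pos -1: 'e' == 'e'
  Pos -2: 'u' != 'p' (stop)
LCS = "e" (length 1)


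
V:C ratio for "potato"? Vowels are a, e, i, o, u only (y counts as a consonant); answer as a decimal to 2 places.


Word: "potato"
Vowels (a,e,i,o,u): 3
Consonants: 3
Ratio = 3/3
= 1.00


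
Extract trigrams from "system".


Word: "system" (length 6)
Number of trigrams = 6 - 3 + 1 = 4
  Position 0: "sys"
  Position 1: "yst"
  Position 2: "ste"
  Position 3: "tem"
Trigrams = "sys", "yst", "ste", "tem"


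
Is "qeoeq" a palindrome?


Word: "qeoeq"
Reversed: "qeoeq"
Forward == Backward? qeoeq == qeoeq
Palindrome = Yes


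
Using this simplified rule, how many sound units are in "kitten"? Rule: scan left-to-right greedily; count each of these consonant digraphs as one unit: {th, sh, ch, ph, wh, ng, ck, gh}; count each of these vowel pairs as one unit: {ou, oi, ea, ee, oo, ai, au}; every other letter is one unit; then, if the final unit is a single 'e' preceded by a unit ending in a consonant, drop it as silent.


Word: "kitten" (6 letters)
Left-to-right scan:
  [1] 'k' (letter)
  [2] 'i' (letter)
  [3] 't' (letter)
  [4] 't' (letter)
  [5] 'e' (letter)
  [6] 'n' (letter)
Units from scan: 6
Sound units = 6 units


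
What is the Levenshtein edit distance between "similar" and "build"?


Word 1: "similar" (length 7)
Word 2: "build" (length 5)
One optimal edit sequence (insert/delete/substitute each cost 1):
  1. delete 's'  (+1)
  2. substitute 'i' -> 'b'  (+1)
  3. substitute 'm' -> 'u'  (+1)
  4. keep 'i'
  5. keep 'l'
  6. delete 'a'  (+1)
  7. substitute 'r' -> 'd'  (+1)
Total edit operations: 5
Edit distance = 5


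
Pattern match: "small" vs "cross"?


Pattern of "small": [0, 1, 2, 3, 3]
Pattern of "cross": [0, 1, 2, 3, 3]
Patterns match
Same pattern = Yes


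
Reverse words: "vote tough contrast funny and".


Original: "vote tough contrast funny and"
Words (1..n): vote | tough | contrast | funny | and
Reversed (n..1): and | funny | contrast | tough | vote
Result = "and funny contrast tough vote"


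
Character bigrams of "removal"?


Word: "removal" (length 7)
Number of bigrams = 7 - 2 + 1 = 6
  Position 0: "re"
  Position 1: "em"
  Position 2: "mo"
  Position 3: "ov"
  Position 4: "va"
  Position 5: "al"
Bigrams = "re", "em", "mo", "ov", "va", "al"


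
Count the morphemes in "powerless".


Word: "powerless"
Morphemes: power / -less
Each morpheme carries meaning
= 2 morphemes


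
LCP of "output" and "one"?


Word 1: "output"
Word 2: "one"
Comparing from start:
  Pos 0: 'o' == 'o'
  Pos 1: 'u' != 'n' (stop)
LCP = "o" (length 1)


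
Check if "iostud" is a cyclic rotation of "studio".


Word: "studio", Candidate: "iostud"
Method: check if candidate is substring of word+word
"studiostudio" contains "iostud"? Yes
Is rotation = Yes


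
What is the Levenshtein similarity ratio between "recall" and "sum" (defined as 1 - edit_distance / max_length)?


Word 1: "recall" (length 6)
Word 2: "sum" (length 3)
One optimal edit sequence:
  1. delete 'r'  (+1)
  2. delete 'e'  (+1)
  3. delete 'c'  (+1)
  4. substitute 'a' -> 's'  (+1)
  5. substitute 'l' -> 'u'  (+1)
  6. substitute 'l' -> 'm'  (+1)
Edit distance = 6
Max length = max(6, 3) = 6
Similarity = 1 - 6/6
= 0.0000


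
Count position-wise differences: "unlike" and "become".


Comparing character by character (same length = 6):
  Pos 0: 'u' vs 'b' !=
  Pos 1: 'n' vs 'e' !=
  Pos 2: 'l' vs 'c' !=
  Pos 3: 'i' vs 'o' !=
  Pos 4: 'k' vs 'm' !=
  Pos 5: 'e' vs 'e' =
Hamming distance = 5


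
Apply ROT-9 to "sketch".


Word: "sketch"
Shift: 9
Each letter → (letter + shift) mod 26:
  's' (18) + 9 = 1 → 'b'
  'k' (10) + 9 = 19 → 't'
  'e' (4) + 9 = 13 → 'n'
  't' (19) + 9 = 2 → 'c'
  'c' (2) + 9 = 11 → 'l'
  'h' (7) + 9 = 16 → 'q'
Result = "btnclq"


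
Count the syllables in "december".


Word: "december"
Syllable breakdown: de | cem | ber
Counting: 3 parts
= 3 syllables


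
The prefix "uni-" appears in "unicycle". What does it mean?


Prefix: uni-
Example: unicycle (uni- + cycle)
Meaning = one


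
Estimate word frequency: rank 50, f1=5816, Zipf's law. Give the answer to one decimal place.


Zipf's law: f(r) = f(1) / r
f(1) = 5816
f(50) = 5816 / 50
= 116.3 occurrences


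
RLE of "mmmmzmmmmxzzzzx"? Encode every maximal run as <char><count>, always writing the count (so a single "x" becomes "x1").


String: "mmmmzmmmmxzzzzx"
Scanning for consecutive runs:
  'm' x 4
  'z' x 1
  'm' x 4
  'x' x 1
  'z' x 4
  'x' x 1
RLE = "m4z1m4x1z4x1"


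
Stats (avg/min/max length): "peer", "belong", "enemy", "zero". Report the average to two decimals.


Lengths: "peer"=4, "belong"=6, "enemy"=5, "zero"=4
Sum = 19, Count = 4
Average = 19/4 = 4.75
= avg=4.75, min=4, max=6


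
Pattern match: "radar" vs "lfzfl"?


Pattern of "radar": [0, 1, 2, 1, 0]
Pattern of "lfzfl": [0, 1, 2, 1, 0]
Patterns match
Same pattern = Yes


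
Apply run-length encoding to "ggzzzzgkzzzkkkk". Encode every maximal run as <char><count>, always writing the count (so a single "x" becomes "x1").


String: "ggzzzzgkzzzkkkk"
Scanning for consecutive runs:
  'g' x 2
  'z' x 4
  'g' x 1
  'k' x 1
  'z' x 3
  'k' x 4
RLE = "g2z4g1k1z3k4"


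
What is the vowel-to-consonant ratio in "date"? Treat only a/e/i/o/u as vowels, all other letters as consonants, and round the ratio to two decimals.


Word: "date"
Vowels (a,e,i,o,u): 2
Consonants: 2
Ratio = 2/2
= 1.00


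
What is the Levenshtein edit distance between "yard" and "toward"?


Word 1: "yard" (length 4)
Word 2: "toward" (length 6)
One optimal edit sequence (insert/delete/substitute each cost 1):
  1. insert 't'  (+1)
  2. insert 'o'  (+1)
  3. substitute 'y' -> 'w'  (+1)
  4. keep 'a'
  5. keep 'r'
  6. keep 'd'
Total edit operations: 3
Edit distance = 3


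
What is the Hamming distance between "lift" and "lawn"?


Comparing character by character (same length = 4):
  Pos 0: 'l' vs 'l' =
  Pos 1: 'i' vs 'a' !=
  Pos 2: 'f' vs 'w' !=
  Pos 3: 't' vs 'n' !=
Hamming distance = 3


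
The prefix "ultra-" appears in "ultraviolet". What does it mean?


Prefix: ultra-
As in: ultraviolet -> ultra- + violet
Meaning = beyond


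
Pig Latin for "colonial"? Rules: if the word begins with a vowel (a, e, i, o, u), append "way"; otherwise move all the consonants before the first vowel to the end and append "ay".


Word: "colonial"
Starts with consonant(s) → move to end, add 'ay'
Consonant cluster: "c"
Pig Latin = "olonialcay"


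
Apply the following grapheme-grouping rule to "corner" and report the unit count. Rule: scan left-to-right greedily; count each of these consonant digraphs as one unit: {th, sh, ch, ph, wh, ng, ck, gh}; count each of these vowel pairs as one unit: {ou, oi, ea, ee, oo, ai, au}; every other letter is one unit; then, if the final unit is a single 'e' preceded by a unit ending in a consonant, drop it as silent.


Word: "corner" (6 letters)
Left-to-right scan:
  [1] 'c' (letter)
  [2] 'o' (letter)
  [3] 'r' (letter)
  [4] 'n' (letter)
  [5] 'e' (letter)
  [6] 'r' (letter)
Units from scan: 6
Sound units = 6 units


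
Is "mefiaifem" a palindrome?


Word: "mefiaifem"
Reversed: "mefiaifem"
Forward == Backward? mefiaifem == mefiaifem
Palindrome = Yes


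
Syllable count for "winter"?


Word: "winter"
Syllable breakdown: win / ter
Counting: 2 parts
= 2 syllables


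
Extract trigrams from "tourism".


Word: "tourism" (length 7)
Number of trigrams = 7 - 3 + 1 = 5
  Position 0: "tou"
  Position 1: "our"
  Position 2: "uri"
  Position 3: "ris"
  Position 4: "ism"
Trigrams = "tou", "our", "uri", "ris", "ism"


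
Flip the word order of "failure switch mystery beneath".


Original: "failure switch mystery beneath"
Words (1..n): failure | switch | mystery | beneath
Reversed (n..1): beneath | mystery | switch | failure
Result = "beneath mystery switch failure"


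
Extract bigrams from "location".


Word: "location" (length 8)
Number of bigrams = 8 - 2 + 1 = 7
  Position 0: "lo"
  Position 1: "oc"
  Position 2: "ca"
  Position 3: "at"
  Position 4: "ti"
  Position 5: "io"
  Position 6: "on"
Bigrams = "lo", "oc", "ca", "at", "ti", "io", "on"


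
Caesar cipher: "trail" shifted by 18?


Word: "trail"
Shift: 18
Each letter → (letter + shift) mod 26:
  't' (19) + 18 = 11 → 'l'
  'r' (17) + 18 = 9 → 'j'
  'a' (0) + 18 = 18 → 's'
  'i' (8) + 18 = 0 → 'a'
  'l' (11) + 18 = 3 → 'd'
Result = "ljsad"


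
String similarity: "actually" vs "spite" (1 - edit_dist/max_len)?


Word 1: "actually" (length 8)
Word 2: "spite" (length 5)
One optimal edit sequence:
  1. delete 'a'  (+1)
  2. delete 'c'  (+1)
  3. delete 't'  (+1)
  4. substitute 'u' -> 's'  (+1)
  5. substitute 'a' -> 'p'  (+1)
  6. substitute 'l' -> 'i'  (+1)
  7. substitute 'l' -> 't'  (+1)
  8. substitute 'y' -> 'e'  (+1)
Edit distance = 8
Max length = max(8, 5) = 8
Similarity = 1 - 8/8
= 0.0000


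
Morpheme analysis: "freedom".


Word: "freedom"
Morphemes: free | -dom
Each morpheme carries meaning
= 2 morphemes


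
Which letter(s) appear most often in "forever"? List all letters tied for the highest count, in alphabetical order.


Word: "forever"
Letter counts:
  'e': 2
  'f': 1
  'o': 1
  'r': 2
  'v': 1
Maximum count = 2
Most frequent = 'e', 'r' (2 times each)


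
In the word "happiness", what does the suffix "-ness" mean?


Suffix: -ness
Example: happiness = happy + -ness, with a spelling change
Meaning = state of being


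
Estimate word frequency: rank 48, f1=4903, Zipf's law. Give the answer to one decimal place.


Zipf's law: f(r) = f(1) / r
f(1) = 4903
f(48) = 4903 / 48
= 102.1 occurrences


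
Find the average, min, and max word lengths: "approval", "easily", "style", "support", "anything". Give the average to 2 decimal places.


Lengths: "approval"=8, "easily"=6, "style"=5, "support"=7, "anything"=8
Sum = 34, Count = 5
Average = 34/5 = 6.80
= avg=6.80, min=5, max=8


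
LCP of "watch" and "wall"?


Word 1: "watch"
Word 2: "wall"
Comparing from start:
  Pos 0: 'w' == 'w'
  Pos 1: 'a' == 'a'
  Pos 2: 't' != 'l' (stop)
LCP = "wa" (length 2)


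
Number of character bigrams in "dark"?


Word: "dark" (length 4)
Number of 2-grams = length - 2 + 1 = 4 - 2 + 1
= 3


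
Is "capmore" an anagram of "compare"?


Word 1: "compare" → sorted: acemopr
Word 2: "capmore" → sorted: acemopr
Same letters? acemopr == acemopr
Anagram = Yes


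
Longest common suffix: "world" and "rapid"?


Word 1: "world"
Word 2: "rapid"
Comparing from end:
  Pos -1: 'd' == 'd'
  Pos -2: 'l' != 'i' (stop)
LCS = "d" (length 1)


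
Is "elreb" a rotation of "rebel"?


Word: "rebel", Candidate: "elreb"
Method: check if candidate is substring of word+word
"rebelrebel" contains "elreb"? Yes
Is rotation = Yes


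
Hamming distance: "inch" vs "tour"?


Comparing character by character (same length = 4):
  Pos 0: 'i' vs 't' !=
  Pos 1: 'n' vs 'o' !=
  Pos 2: 'c' vs 'u' !=
  Pos 3: 'h' vs 'r' !=
Hamming distance = 4


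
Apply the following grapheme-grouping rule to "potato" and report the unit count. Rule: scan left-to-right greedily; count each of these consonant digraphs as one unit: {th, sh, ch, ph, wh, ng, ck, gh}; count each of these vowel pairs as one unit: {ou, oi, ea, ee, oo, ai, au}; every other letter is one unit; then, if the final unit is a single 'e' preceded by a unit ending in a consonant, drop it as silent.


Word: "potato" (6 letters)
Left-to-right scan:
  1. 'p' (letter)
  2. 'o' (letter)
  3. 't' (letter)
  4. 'a' (letter)
  5. 't' (letter)
  6. 'o' (letter)
Units from scan: 6
Sound units = 6 units


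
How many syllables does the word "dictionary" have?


Word: "dictionary"
Syllable breakdown: dic | tion | ar | y
Counting: 4 parts
= 4 syllables


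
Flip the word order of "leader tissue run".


Original: "leader tissue run"
Words (1..n): leader | tissue | run
Reversed (n..1): run | tissue | leader
Result = "run tissue leader"


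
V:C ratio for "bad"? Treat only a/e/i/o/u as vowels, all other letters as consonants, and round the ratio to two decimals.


Word: "bad"
Vowels (a,e,i,o,u): 1
Consonants: 2
Ratio = 1/2
= 0.50


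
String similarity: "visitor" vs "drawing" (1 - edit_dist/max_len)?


Word 1: "visitor" (length 7)
Word 2: "drawing" (length 7)
One optimal edit sequence:
  1. substitute 'v' -> 'd'  (+1)
  2. substitute 'i' -> 'r'  (+1)
  3. substitute 's' -> 'a'  (+1)
  4. substitute 'i' -> 'w'  (+1)
  5. substitute 't' -> 'i'  (+1)
  6. substitute 'o' -> 'n'  (+1)
  7. substitute 'r' -> 'g'  (+1)
Edit distance = 7
Max length = max(7, 7) = 7
Similarity = 1 - 7/7
= 0.0000


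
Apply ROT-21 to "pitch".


Word: "pitch"
Shift: 21
Each letter → (letter + shift) mod 26:
  'p' (15) + 21 = 10 → 'k'
  'i' (8) + 21 = 3 → 'd'
  't' (19) + 21 = 14 → 'o'
  'c' (2) + 21 = 23 → 'x'
  'h' (7) + 21 = 2 → 'c'
Result = "kdoxc"


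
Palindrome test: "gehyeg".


Word: "gehyeg"
Reversed: "geyheg"
Forward == Backward? gehyeg != geyheg
Palindrome = No


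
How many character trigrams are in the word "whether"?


Word: "whether" (length 7)
Number of 3-grams = length - 3 + 1 = 7 - 3 + 1
= 5


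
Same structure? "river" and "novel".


Pattern of "river": [0, 1, 2, 3, 0]
Pattern of "novel": [0, 1, 2, 3, 4]
Patterns do not match
Same pattern = No


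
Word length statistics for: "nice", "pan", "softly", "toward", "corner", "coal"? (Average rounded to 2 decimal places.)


Lengths: "nice"=4, "pan"=3, "softly"=6, "toward"=6, "corner"=6, "coal"=4
Sum = 29, Count = 6
Average = 29/6 = 4.83
= avg=4.83, min=3, max=6


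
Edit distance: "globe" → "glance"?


Word 1: "globe" (length 5)
Word 2: "glance" (length 6)
One optimal edit sequence (insert/delete/substitute each cost 1):
  1. keep 'g'
  2. keep 'l'
  3. insert 'a'  (+1)
  4. substitute 'o' -> 'n'  (+1)
  5. substitute 'b' -> 'c'  (+1)
  6. keep 'e'
Total edit operations: 3
Edit distance = 3


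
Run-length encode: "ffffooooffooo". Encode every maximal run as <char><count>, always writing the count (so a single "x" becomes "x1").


String: "ffffooooffooo"
Scanning for consecutive runs:
  'f' x 4
  'o' x 4
  'f' x 2
  'o' x 3
RLE = "f4o4f2o3"


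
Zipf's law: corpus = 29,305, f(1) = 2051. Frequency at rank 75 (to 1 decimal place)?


Zipf's law: f(r) = f(1) / r
f(1) = 2051
f(75) = 2051 / 75
= 27.3 occurrences


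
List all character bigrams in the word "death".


Word: "death" (length 5)
Number of bigrams = 5 - 2 + 1 = 4
  Position 0: "de"
  Position 1: "ea"
  Position 2: "at"
  Position 3: "th"
Bigrams = "de", "ea", "at", "th"


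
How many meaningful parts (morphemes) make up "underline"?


Word: "underline"
Morphemes: under- + line
Each morpheme carries meaning
= 2 morphemes


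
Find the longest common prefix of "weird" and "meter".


Word 1: "weird"
Word 2: "meter"
Comparing from start:
  Pos 0: 'w' != 'm' (stop)
LCP = "" (length 0)


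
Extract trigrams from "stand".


Word: "stand" (length 5)
Number of trigrams = 5 - 3 + 1 = 3
  Position 0: "sta"
  Position 1: "tan"
  Position 2: "and"
Trigrams = "sta", "tan", "and"


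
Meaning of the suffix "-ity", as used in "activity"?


Suffix: -ity
As in: activity -> active + -ity, with a spelling change
Meaning = quality of


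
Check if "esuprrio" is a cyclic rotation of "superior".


Word: "superior", Candidate: "esuprrio"
Method: check if candidate is substring of word+word
"superiorsuperior" contains "esuprrio"? No
Is rotation = No


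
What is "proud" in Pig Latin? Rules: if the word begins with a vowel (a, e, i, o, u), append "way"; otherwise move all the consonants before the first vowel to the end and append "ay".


Word: "proud"
Starts with consonant(s) → move to end, add 'ay'
Consonant cluster: "pr"
Pig Latin = "oudpray"


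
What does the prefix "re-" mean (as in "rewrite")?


Prefix: re-
Example: rewrite = re- + write
Meaning = again


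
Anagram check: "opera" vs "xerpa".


Word 1: "opera" → sorted: aeopr
Word 2: "xerpa" → sorted: aeprx
Same letters? aeopr != aeprx
Anagram = No


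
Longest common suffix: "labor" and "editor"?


Word 1: "labor"
Word 2: "editor"
Comparing from end:
  Pos -1: 'r' == 'r'
  Pos -2: 'o' == 'o'
  Pos -3: 'b' != 't' (stop)
LCS = "or" (length 2)


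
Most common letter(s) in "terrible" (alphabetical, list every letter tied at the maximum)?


Word: "terrible"
Letter counts:
  'b': 1
  'e': 2
  'i': 1
  'l': 1
  'r': 2
  't': 1
Maximum count = 2
Most frequent = 'e', 'r' (2 times each)


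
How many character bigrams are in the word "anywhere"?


Word: "anywhere" (length 8)
Number of 2-grams = length - 2 + 1 = 8 - 2 + 1
= 7


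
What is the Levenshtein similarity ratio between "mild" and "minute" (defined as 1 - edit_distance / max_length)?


Word 1: "mild" (length 4)
Word 2: "minute" (length 6)
One optimal edit sequence:
  1. keep 'm'
  2. keep 'i'
  3. insert 'n'  (+1)
  4. insert 'u'  (+1)
  5. substitute 'l' -> 't'  (+1)
  6. substitute 'd' -> 'e'  (+1)
Edit distance = 4
Max length = max(4, 6) = 6
Similarity = 1 - 4/6
= 0.3333


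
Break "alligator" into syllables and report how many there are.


Word: "alligator"
Syllable breakdown: al / li / ga / tor
Counting: 4 parts
= 4 syllables


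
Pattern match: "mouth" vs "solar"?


Pattern of "mouth": [0, 1, 2, 3, 4]
Pattern of "solar": [0, 1, 2, 3, 4]
Patterns match
Same pattern = Yes


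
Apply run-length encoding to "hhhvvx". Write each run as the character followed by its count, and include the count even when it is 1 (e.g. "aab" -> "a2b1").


String: "hhhvvx"
Scanning for consecutive runs:
  'h' x 3
  'v' x 2
  'x' x 1
RLE = "h3v2x1"


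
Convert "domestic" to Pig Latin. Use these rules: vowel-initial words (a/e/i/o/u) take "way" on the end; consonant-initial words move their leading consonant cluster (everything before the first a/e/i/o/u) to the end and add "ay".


Word: "domestic"
Starts with consonant(s) → move to end, add 'ay'
Consonant cluster: "d"
Pig Latin = "omesticday"


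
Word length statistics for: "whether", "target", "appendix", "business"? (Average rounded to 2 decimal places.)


Lengths: "whether"=7, "target"=6, "appendix"=8, "business"=8
Sum = 29, Count = 4
Average = 29/4 = 7.25
= avg=7.25, min=6, max=8


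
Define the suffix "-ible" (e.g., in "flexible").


Suffix: -ible
Example: flexible = flex + -ible
Meaning = capable of


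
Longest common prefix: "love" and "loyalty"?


Word 1: "love"
Word 2: "loyalty"
Comparing from start:
  Pos 0: 'l' == 'l'
  Pos 1: 'o' == 'o'
  Pos 2: 'v' != 'y' (stop)
LCP = "lo" (length 2)


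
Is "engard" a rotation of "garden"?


Word: "garden", Candidate: "engard"
Method: check if candidate is substring of word+word
"gardengarden" contains "engard"? Yes
Is rotation = Yes


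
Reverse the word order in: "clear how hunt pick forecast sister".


Original: "clear how hunt pick forecast sister"
Words (1..n): clear | how | hunt | pick | forecast | sister
Reversed (n..1): sister | forecast | pick | hunt | how | clear
Result = "sister forecast pick hunt how clear"


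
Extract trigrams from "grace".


Word: "grace" (length 5)
Number of trigrams = 5 - 3 + 1 = 3
  Position 0: "gra"
  Position 1: "rac"
  Position 2: "ace"
Trigrams = "gra", "rac", "ace"


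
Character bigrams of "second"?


Word: "second" (length 6)
Number of bigrams = 6 - 2 + 1 = 5
  Position 0: "se"
  Position 1: "ec"
  Position 2: "co"
  Position 3: "on"
  Position 4: "nd"
Bigrams = "se", "ec", "co", "on", "nd"


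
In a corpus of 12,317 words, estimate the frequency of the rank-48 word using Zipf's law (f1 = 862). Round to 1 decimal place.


Zipf's law: f(r) = f(1) / r
f(1) = 862
f(48) = 862 / 48
= 18.0 occurrences


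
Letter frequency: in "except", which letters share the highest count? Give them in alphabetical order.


Word: "except"
Letter counts:
  'c': 1
  'e': 2
  'p': 1
  't': 1
  'x': 1
Maximum count = 2
Most frequent = 'e' (2 times each)


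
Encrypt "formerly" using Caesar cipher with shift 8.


Word: "formerly"
Shift: 8
Each letter → (letter + shift) mod 26:
  'f' (5) + 8 = 13 → 'n'
  'o' (14) + 8 = 22 → 'w'
  'r' (17) + 8 = 25 → 'z'
  'm' (12) + 8 = 20 → 'u'
  'e' (4) + 8 = 12 → 'm'
  'r' (17) + 8 = 25 → 'z'
  'l' (11) + 8 = 19 → 't'
  'y' (24) + 8 = 6 → 'g'
Result = "nwzumztg"


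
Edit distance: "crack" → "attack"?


Word 1: "crack" (length 5)
Word 2: "attack" (length 6)
One optimal edit sequence (insert/delete/substitute each cost 1):
  1. insert 'a'  (+1)
  2. substitute 'c' -> 't'  (+1)
  3. substitute 'r' -> 't'  (+1)
  4. keep 'a'
  5. keep 'c'
  6. keep 'k'
Total edit operations: 3
Edit distance = 3


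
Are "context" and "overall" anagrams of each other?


Word 1: "context" → sorted: cenottx
Word 2: "overall" → sorted: aellorv
Same letters? cenottx != aellorv
Anagram = No


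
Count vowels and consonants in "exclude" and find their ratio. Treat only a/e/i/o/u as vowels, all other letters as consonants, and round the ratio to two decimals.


Word: "exclude"
Vowels (a,e,i,o,u): 3
Consonants: 4
Ratio = 3/4
= 0.75


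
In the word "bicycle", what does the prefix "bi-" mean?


Prefix: bi-
As in: bicycle -> bi- + cycle
Meaning = two


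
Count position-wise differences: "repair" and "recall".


Comparing character by character (same length = 6):
  Pos 0: 'r' vs 'r' =
  Pos 1: 'e' vs 'e' =
  Pos 2: 'p' vs 'c' !=
  Pos 3: 'a' vs 'a' =
  Pos 4: 'i' vs 'l' !=
  Pos 5: 'r' vs 'l' !=
Hamming distance = 3


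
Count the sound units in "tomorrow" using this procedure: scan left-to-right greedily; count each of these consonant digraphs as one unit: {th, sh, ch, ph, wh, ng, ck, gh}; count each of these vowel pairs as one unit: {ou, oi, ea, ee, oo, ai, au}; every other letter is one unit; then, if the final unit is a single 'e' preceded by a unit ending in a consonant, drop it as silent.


Word: "tomorrow" (8 letters)
Left-to-right scan:
  (1) 't' (letter)
  (2) 'o' (letter)
  (3) 'm' (letter)
  (4) 'o' (letter)
  (5) 'r' (letter)
  (6) 'r' (letter)
  (7) 'o' (letter)
  (8) 'w' (letter)
Units from scan: 8
Sound units = 8 units


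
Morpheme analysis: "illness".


Word: "illness"
Morphemes: ill / -ness
Each morpheme carries meaning
= 2 morphemes


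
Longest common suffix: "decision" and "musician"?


Word 1: "decision"
Word 2: "musician"
Comparing from end:
  Pos -1: 'n' == 'n'
  Pos -2: 'o' != 'a' (stop)
LCS = "n" (length 1)


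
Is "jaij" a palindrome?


Word: "jaij"
Reversed: "jiaj"
Forward == Backward? jaij != jiaj
Palindrome = No


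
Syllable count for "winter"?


Word: "winter"
Syllable breakdown: win / ter
Counting: 2 parts
= 2 syllables


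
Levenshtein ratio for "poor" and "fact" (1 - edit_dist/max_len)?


Word 1: "poor" (length 4)
Word 2: "fact" (length 4)
One optimal edit sequence:
  1. substitute 'p' -> 'f'  (+1)
  2. substitute 'o' -> 'a'  (+1)
  3. substitute 'o' -> 'c'  (+1)
  4. substitute 'r' -> 't'  (+1)
Edit distance = 4
Max length = max(4, 4) = 4
Similarity = 1 - 4/4
= 0.0000


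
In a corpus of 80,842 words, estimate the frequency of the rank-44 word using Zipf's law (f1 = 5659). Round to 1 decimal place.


Zipf's law: f(r) = f(1) / r
f(1) = 5659
f(44) = 5659 / 44
= 128.6 occurrences


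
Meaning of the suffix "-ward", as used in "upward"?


Suffix: -ward
Example: upward (up + -ward)
Meaning = in the direction of


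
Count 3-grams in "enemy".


Word: "enemy" (length 5)
Number of 3-grams = length - 3 + 1 = 5 - 3 + 1
= 3


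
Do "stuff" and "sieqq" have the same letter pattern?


Pattern of "stuff": [0, 1, 2, 3, 3]
Pattern of "sieqq": [0, 1, 2, 3, 3]
Patterns match
Same pattern = Yes


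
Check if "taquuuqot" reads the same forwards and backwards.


Word: "taquuuqot"
Reversed: "toquuuqat"
Forward == Backward? taquuuqot != toquuuqat
Palindrome = No


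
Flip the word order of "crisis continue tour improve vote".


Original: "crisis continue tour improve vote"
Words (1..n): crisis | continue | tour | improve | vote
Reversed (n..1): vote | improve | tour | continue | crisis
Result = "vote improve tour continue crisis"


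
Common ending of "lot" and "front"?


Word 1: "lot"
Word 2: "front"
Comparing from end:
  Pos -1: 't' == 't'
  Pos -2: 'o' != 'n' (stop)
LCS = "t" (length 1)


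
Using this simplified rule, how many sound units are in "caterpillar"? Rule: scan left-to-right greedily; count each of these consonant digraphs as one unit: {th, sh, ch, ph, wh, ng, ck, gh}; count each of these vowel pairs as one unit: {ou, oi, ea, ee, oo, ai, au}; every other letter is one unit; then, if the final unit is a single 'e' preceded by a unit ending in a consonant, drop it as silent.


Word: "caterpillar" (11 letters)
Left-to-right scan:
  (1) 'c' (letter)
  (2) 'a' (letter)
  (3) 't' (letter)
  (4) 'e' (letter)
  (5) 'r' (letter)
  (6) 'p' (letter)
  (7) 'i' (letter)
  (8) 'l' (letter)
  (9) 'l' (letter)
  (10) 'a' (letter)
  (11) 'r' (letter)
Units from scan: 11
Sound units = 11 units


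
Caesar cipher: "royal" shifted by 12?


Word: "royal"
Shift: 12
Each letter → (letter + shift) mod 26:
  'r' (17) + 12 = 3 → 'd'
  'o' (14) + 12 = 0 → 'a'
  'y' (24) + 12 = 10 → 'k'
  'a' (0) + 12 = 12 → 'm'
  'l' (11) + 12 = 23 → 'x'
Result = "dakmx"


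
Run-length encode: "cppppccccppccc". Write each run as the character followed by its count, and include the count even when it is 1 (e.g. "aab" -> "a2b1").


String: "cppppccccppccc"
Scanning for consecutive runs:
  'c' x 1
  'p' x 4
  'c' x 4
  'p' x 2
  'c' x 3
RLE = "c1p4c4p2c3"


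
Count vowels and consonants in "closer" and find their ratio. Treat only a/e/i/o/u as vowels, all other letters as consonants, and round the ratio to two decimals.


Word: "closer"
Vowels (a,e,i,o,u): 2
Consonants: 4
Ratio = 2/4
= 0.50


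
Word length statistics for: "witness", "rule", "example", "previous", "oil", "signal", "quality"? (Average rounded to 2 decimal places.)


Lengths: "witness"=7, "rule"=4, "example"=7, "previous"=8, "oil"=3, "signal"=6, "quality"=7
Sum = 42, Count = 7
Average = 42/7 = 6.00
= avg=6.00, min=3, max=8


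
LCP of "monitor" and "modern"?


Word 1: "monitor"
Word 2: "modern"
Comparing from start:
  Pos 0: 'm' == 'm'
  Pos 1: 'o' == 'o'
  Pos 2: 'n' != 'd' (stop)
LCP = "mo" (length 2)


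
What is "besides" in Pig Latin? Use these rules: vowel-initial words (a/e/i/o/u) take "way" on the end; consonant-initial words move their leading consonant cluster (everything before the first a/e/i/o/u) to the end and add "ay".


Word: "besides"
Starts with consonant(s) → move to end, add 'ay'
Consonant cluster: "b"
Pig Latin = "esidesbay"


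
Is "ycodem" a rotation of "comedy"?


Word: "comedy", Candidate: "ycodem"
Method: check if candidate is substring of word+word
"comedycomedy" contains "ycodem"? No
Is rotation = No


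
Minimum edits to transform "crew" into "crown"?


Word 1: "crew" (length 4)
Word 2: "crown" (length 5)
One optimal edit sequence (insert/delete/substitute each cost 1):
  1. keep 'c'
  2. keep 'r'
  3. substitute 'e' -> 'o'  (+1)
  4. keep 'w'
  5. insert 'n'  (+1)
Total edit operations: 2
Edit distance = 2


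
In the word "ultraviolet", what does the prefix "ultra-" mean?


Prefix: ultra-
Example: ultraviolet (ultra- + violet)
Meaning = beyond


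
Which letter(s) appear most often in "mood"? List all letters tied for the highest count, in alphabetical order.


Word: "mood"
Letter counts:
  'd': 1
  'm': 1
  'o': 2
Maximum count = 2
Most frequent = 'o' (2 times each)


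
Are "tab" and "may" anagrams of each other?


Word 1: "tab" → sorted: abt
Word 2: "may" → sorted: amy
Same letters? abt != amy
Anagram = No


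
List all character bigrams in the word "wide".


Word: "wide" (length 4)
Number of bigrams = 4 - 2 + 1 = 3
  Position 0: "wi"
  Position 1: "id"
  Position 2: "de"
Bigrams = "wi", "id", "de"


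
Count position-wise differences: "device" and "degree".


Comparing character by character (same length = 6):
  Pos 0: 'd' vs 'd' =
  Pos 1: 'e' vs 'e' =
  Pos 2: 'v' vs 'g' !=
  Pos 3: 'i' vs 'r' !=
  Pos 4: 'c' vs 'e' !=
  Pos 5: 'e' vs 'e' =
Hamming distance = 3


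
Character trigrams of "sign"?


Word: "sign" (length 4)
Number of trigrams = 4 - 3 + 1 = 2
  Position 0: "sig"
  Position 1: "ign"
Trigrams = "sig", "ign"


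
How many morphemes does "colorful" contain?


Word: "colorful"
Morphemes: color | -ful
Each morpheme carries meaning
= 2 morphemes


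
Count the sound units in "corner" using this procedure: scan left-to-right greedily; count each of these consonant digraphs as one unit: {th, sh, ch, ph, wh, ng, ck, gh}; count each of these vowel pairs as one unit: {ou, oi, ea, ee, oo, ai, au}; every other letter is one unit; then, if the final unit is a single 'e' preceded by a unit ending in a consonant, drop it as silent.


Word: "corner" (6 letters)
Left-to-right scan:
  [1] 'c' (letter)
  [2] 'o' (letter)
  [3] 'r' (letter)
  [4] 'n' (letter)
  [5] 'e' (letter)
  [6] 'r' (letter)
Units from scan: 6
Sound units = 6 units


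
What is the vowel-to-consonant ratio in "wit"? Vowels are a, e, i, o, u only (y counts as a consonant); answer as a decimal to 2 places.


Word: "wit"
Vowels (a,e,i,o,u): 1
Consonants: 2
Ratio = 1/2
= 0.50


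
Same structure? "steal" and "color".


Pattern of "steal": [0, 1, 2, 3, 4]
Pattern of "color": [0, 1, 2, 1, 3]
Patterns do not match
Same pattern = No
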